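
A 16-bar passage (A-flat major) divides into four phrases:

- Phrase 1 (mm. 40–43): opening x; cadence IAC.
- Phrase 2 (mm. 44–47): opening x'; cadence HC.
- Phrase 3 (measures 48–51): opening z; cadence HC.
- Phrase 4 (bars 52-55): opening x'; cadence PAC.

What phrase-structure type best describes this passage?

Four phrases in two halves: the first half (bars 40–47) ends with a half cadence, the second (bars 48–55) with a perfect authentic cadence — a large antecedent–consequent pair, i.e. a double period.
Phrase 3 begins with different material from phrase 1, making it contrasting.

contrasting double period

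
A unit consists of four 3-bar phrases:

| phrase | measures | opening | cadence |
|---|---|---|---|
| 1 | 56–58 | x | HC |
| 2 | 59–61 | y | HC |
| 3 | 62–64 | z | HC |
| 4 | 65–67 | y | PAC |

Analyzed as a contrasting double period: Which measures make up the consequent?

In a double period the four phrases pair into a large antecedent (phrases 1–2, ending half cadence) and a large consequent (phrases 3–4, ending perfect authentic cadence). The consequent spans measures 62-67.

measures 62–67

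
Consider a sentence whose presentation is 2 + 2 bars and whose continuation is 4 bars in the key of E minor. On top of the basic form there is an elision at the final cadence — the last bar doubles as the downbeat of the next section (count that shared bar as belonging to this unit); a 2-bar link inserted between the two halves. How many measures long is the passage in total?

10 measures

Basic sentence: 2 + 2 + 4 = 8 bars.
8 (basic form) + 2 (link) = 10.
The elision shares a bar with the next section but does not change this unit's count.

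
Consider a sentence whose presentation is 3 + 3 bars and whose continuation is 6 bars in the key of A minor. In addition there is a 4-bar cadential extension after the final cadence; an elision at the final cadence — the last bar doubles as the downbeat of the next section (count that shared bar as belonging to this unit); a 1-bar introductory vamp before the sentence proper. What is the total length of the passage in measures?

17 measures

Basic sentence: 3 + 3 + 6 = 12 bars.
12 (basic form) + 4 (cadential extension) + 1 (introduction) = 17.
The elision shares a bar with the next section but does not change this unit's count.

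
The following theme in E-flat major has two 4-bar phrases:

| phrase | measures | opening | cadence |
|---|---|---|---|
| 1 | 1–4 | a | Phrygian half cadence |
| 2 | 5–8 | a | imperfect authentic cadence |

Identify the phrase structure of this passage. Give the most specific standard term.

Phrase 1 ends with a Phrygian half cadence (weaker) and phrase 2 with an imperfect authentic cadence (stronger): antecedent + consequent = a period.
The two phrases open with the same material (a / a), so the period is parallel.

parallel period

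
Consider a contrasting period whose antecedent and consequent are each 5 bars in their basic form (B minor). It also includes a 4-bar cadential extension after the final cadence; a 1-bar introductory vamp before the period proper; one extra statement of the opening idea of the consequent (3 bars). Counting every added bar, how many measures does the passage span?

18 measures

Basic contrasting period: 5 + 5 = 10 bars.
10 (basic form) + 4 (cadential extension) + 1 (introduction) + 3 (extra statement) = 18.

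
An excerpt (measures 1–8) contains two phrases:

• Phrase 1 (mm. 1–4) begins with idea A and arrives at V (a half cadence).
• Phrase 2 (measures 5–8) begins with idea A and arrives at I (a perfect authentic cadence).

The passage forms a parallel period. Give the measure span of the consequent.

measures 5–8

The phrase ending with the weaker cadence (half cadence) is the antecedent; the one ending more conclusively (perfect authentic cadence) is the consequent. The consequent is measures 5–8.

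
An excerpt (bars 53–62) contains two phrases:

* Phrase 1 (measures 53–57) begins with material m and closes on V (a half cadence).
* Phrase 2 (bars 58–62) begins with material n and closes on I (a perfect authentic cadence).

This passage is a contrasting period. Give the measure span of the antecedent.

measures 53–57

The antecedent is the phrase ending with the weaker cadence (half cadence, phrase 1) and the consequent the one ending more conclusively (perfect authentic cadence, phrase 2); the antecedent is mm. 53–57.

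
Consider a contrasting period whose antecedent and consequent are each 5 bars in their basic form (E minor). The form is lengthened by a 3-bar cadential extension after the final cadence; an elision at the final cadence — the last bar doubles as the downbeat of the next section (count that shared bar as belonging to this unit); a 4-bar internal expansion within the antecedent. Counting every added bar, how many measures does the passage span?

17 measures

Basic contrasting period: 5 + 5 = 10 bars.
10 (basic form) + 3 (cadential extension) + 4 (internal expansion) = 17.
The elision shares a bar with the next section but does not change this unit's count.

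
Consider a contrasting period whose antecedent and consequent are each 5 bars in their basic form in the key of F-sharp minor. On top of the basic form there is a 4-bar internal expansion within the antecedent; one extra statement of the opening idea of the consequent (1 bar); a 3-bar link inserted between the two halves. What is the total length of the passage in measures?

Basic contrasting period: 5 + 5 = 10 bars.
10 (basic form) + 4 (internal expansion) + 1 (extra statement) + 3 (link) = 18.

18 measures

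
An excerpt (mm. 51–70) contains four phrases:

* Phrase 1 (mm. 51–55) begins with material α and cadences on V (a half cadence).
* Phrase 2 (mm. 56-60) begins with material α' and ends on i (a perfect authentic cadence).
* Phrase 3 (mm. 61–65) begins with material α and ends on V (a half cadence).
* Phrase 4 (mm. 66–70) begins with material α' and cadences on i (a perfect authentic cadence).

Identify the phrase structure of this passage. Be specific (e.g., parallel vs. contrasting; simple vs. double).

repeated period

The cadence pattern HC–PAC–HC–PAC is weak–strong twice, and phrases 3–4 restate phrases 1–2: a period heard twice, not a double period (which would end weakly at phrase 2).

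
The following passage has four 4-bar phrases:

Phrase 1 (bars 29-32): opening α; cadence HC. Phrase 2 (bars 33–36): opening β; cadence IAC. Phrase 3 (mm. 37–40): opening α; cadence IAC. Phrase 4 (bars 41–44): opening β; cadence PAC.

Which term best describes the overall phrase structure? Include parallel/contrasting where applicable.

parallel double period

Four phrases in two halves: the first half (mm. 29–36) ends with an imperfect authentic cadence, the second (mm. 37–44) with a perfect authentic cadence — a large antecedent–consequent pair, i.e. a double period.
Phrase 3 begins with the same material as phrase 1, making it parallel.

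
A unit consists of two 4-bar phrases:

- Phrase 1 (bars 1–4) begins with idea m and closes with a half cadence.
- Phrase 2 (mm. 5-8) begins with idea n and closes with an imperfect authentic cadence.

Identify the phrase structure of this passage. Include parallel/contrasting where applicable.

Phrase 1 ends with a half cadence (weaker) and phrase 2 with an imperfect authentic cadence (stronger): antecedent + consequent = a period.
The two phrases open with different material (m / n), so the period is contrasting.

contrasting period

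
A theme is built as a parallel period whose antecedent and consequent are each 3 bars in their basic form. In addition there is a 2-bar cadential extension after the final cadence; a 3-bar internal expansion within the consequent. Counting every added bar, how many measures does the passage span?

Basic parallel period: 3 + 3 = 6 bars.
6 (basic form) + 2 (cadential extension) + 3 (internal expansion) = 11.

11 measures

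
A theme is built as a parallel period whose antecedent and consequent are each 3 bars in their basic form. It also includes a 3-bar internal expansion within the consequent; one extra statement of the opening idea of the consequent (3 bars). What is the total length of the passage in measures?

12 measures

Basic parallel period: 3 + 3 = 6 bars.
6 (basic form) + 3 (internal expansion) + 3 (extra statement) = 12.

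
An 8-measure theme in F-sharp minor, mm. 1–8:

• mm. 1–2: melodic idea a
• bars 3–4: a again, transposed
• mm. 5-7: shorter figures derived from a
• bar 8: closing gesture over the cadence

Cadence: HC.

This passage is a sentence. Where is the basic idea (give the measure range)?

measures 1–2

The presentation of a sentence is the basic idea (measures 1–2) plus its repetition (mm. 3–4); the basic idea is therefore mm. 1–2.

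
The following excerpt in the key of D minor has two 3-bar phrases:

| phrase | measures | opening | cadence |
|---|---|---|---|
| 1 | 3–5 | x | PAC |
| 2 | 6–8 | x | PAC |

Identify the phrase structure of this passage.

repeated phrase

Both phrases have the same opening (x) and the same cadence (perfect authentic cadence): the second is a restatement, not a consequent, so this is a repeated phrase rather than a period.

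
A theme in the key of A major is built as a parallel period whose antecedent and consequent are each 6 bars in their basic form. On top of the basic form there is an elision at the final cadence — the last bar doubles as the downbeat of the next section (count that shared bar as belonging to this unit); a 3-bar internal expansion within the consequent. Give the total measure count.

Basic parallel period: 6 + 6 = 12 bars.
12 (basic form) + 3 (internal expansion) = 15.
The elision shares a bar with the next section but does not change this unit's count.

15 measures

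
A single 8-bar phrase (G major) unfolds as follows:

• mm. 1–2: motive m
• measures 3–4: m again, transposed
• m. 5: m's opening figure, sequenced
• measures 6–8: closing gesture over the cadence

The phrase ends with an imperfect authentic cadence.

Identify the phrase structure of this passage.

Basic idea (measures 1-2) + its repetition (bars 3-4) form the presentation; fragmentation and cadence (bars 5–8) form the continuation — the 8-bar whole is a sentence.

sentence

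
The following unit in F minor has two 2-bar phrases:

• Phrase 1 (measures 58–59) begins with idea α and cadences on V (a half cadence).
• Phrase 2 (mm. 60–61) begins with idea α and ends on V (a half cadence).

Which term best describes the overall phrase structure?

Both phrases have the same opening (α) and the same cadence (half cadence): the second is a restatement, not a consequent, so this is a repeated phrase rather than a period.

repeated phrase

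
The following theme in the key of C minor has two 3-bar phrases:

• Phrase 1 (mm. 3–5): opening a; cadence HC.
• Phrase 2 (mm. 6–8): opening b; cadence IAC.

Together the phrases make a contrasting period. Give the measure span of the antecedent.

measures 3–5

The phrase ending with the weaker cadence (half cadence) is the antecedent; the one ending more conclusively (imperfect authentic cadence) is the consequent. The antecedent is measures 3–5.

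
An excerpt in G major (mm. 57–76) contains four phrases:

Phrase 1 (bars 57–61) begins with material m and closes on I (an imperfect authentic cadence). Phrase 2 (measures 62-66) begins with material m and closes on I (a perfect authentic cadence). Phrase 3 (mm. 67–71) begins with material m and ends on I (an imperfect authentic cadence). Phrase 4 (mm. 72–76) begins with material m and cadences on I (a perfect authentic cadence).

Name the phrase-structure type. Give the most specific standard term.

The cadence pattern IAC–PAC–IAC–PAC is weak–strong twice, and phrases 3–4 restate phrases 1–2: a period heard twice, not a double period (which would end weakly at phrase 2).

repeated period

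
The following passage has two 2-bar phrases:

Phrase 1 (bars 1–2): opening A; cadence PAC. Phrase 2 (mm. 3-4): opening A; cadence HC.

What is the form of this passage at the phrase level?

The second phrase closes with a half cadence, which is not stronger than the first phrase's perfect authentic cadence; without a weak→strong cadential pair there is no antecedent–consequent relationship, so this is a phrase group rather than a period.

phrase group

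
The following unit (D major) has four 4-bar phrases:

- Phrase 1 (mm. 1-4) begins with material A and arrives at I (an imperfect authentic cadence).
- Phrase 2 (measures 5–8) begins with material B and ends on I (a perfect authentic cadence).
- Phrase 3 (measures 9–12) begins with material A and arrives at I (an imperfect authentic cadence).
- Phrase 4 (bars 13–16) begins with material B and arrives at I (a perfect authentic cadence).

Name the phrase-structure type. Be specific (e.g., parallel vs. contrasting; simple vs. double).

The cadence pattern IAC–PAC–IAC–PAC is weak–strong twice, and phrases 3–4 restate phrases 1–2: a period heard twice, not a double period (which would end weakly at phrase 2).

repeated period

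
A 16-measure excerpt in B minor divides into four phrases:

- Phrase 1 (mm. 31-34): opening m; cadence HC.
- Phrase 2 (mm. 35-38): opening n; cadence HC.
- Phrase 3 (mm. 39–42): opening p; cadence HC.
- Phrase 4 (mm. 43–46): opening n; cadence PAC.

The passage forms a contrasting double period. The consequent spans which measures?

In a double period the four phrases pair into a large antecedent (phrases 1–2, ending half cadence) and a large consequent (phrases 3–4, ending perfect authentic cadence). The consequent spans mm. 39–46.

measures 39–46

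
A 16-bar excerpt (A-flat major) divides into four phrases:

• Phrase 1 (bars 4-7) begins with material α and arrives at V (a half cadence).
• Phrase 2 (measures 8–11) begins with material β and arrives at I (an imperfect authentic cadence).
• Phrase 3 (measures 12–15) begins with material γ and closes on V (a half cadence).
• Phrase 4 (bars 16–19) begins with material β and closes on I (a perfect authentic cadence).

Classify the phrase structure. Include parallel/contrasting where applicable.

contrasting double period

Four phrases in two halves: the first half (mm. 4-11) ends with an imperfect authentic cadence, the second (mm. 12–19) with a perfect authentic cadence — a large antecedent–consequent pair, i.e. a double period.
Phrase 3 begins with different material from phrase 1, making it contrasting.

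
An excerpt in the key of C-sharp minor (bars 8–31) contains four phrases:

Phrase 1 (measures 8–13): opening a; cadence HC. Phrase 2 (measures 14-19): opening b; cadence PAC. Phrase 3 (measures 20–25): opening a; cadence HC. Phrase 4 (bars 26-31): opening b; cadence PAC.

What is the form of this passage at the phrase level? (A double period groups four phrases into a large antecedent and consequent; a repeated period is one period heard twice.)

repeated period

The cadence pattern HC–PAC–HC–PAC is weak–strong twice, and phrases 3–4 restate phrases 1–2: a period heard twice, not a double period (which would end weakly at phrase 2).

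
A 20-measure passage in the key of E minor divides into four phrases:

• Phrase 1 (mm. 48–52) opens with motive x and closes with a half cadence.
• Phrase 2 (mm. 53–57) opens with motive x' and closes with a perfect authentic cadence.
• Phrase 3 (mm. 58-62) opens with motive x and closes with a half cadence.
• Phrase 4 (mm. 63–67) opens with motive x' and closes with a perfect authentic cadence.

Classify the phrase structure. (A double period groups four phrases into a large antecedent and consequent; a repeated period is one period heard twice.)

The cadence pattern HC–PAC–HC–PAC is weak–strong twice, and phrases 3–4 restate phrases 1–2: a period heard twice, not a double period (which would end weakly at phrase 2).

repeated period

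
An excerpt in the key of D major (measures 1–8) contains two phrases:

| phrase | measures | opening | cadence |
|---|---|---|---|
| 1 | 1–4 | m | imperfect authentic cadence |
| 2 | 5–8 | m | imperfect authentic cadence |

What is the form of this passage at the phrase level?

repeated phrase

Both phrases have the same opening (m) and the same cadence (imperfect authentic cadence): the second is a restatement, not a consequent, so this is a repeated phrase rather than a period.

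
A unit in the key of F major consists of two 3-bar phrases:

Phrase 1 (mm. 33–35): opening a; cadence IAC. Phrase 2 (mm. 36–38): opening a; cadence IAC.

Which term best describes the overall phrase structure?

Both phrases have the same opening (a) and the same cadence (imperfect authentic cadence): the second is a restatement, not a consequent, so this is a repeated phrase rather than a period.

repeated phrase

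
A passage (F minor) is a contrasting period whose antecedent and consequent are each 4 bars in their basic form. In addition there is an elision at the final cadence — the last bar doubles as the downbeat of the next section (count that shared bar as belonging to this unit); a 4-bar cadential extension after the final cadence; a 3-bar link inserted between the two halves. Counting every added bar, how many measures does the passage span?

15 measures

Basic contrasting period: 4 + 4 = 8 bars.
8 (basic form) + 4 (cadential extension) + 3 (link) = 15.
The elision shares a bar with the next section but does not change this unit's count.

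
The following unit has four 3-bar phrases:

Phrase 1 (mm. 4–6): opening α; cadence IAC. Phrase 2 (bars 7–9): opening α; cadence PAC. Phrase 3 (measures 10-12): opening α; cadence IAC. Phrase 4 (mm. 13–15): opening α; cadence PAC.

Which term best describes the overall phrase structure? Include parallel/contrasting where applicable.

The cadence pattern IAC–PAC–IAC–PAC is weak–strong twice, and phrases 3–4 restate phrases 1–2: a period heard twice, not a double period (which would end weakly at phrase 2).

repeated period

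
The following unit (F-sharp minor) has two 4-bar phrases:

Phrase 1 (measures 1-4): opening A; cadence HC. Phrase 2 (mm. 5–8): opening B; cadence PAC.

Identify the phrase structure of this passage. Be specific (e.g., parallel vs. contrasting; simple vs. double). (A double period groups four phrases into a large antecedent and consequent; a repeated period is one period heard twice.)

Phrase 1 ends with a half cadence (weaker) and phrase 2 with a perfect authentic cadence (stronger): antecedent + consequent = a period.
The two phrases open with different material (A / B), so the period is contrasting.

contrasting period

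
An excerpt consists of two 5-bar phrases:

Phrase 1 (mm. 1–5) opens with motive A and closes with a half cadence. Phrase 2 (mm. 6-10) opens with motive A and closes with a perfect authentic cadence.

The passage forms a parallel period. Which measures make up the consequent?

measures 6–10

The antecedent is the phrase ending with the weaker cadence (half cadence, phrase 1) and the consequent the one ending more conclusively (perfect authentic cadence, phrase 2); the consequent is measures 6–10.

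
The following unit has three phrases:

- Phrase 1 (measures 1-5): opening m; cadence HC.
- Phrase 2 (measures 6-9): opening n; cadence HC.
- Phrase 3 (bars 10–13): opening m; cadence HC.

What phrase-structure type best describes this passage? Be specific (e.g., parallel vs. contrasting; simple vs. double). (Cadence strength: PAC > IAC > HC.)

The final phrase closes with a half cadence, which is not stronger than the preceding half cadence; the 3 phrases lack an overall antecedent–consequent design and so form a phrase group.

phrase group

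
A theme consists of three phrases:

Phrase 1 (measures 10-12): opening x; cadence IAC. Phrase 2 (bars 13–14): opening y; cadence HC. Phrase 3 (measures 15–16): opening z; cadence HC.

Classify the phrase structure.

The final phrase closes with a half cadence, which is not stronger than the preceding half cadence; the 3 phrases lack an overall antecedent–consequent design and so form a phrase group.

phrase group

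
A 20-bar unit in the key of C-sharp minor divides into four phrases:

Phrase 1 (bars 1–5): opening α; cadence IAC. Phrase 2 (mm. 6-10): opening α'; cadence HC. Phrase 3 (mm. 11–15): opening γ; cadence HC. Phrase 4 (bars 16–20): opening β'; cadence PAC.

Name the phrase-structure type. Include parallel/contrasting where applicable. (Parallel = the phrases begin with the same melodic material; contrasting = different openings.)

contrasting double period

Four phrases in two halves: the first half (mm. 1–10) ends with a half cadence, the second (measures 11–20) with a perfect authentic cadence — a large antecedent–consequent pair, i.e. a double period.
Phrase 3 begins with different material from phrase 1, making it contrasting.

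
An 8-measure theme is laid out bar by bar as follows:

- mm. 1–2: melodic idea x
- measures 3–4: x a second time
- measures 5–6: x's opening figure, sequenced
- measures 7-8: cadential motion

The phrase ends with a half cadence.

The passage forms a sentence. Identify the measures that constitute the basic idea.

The presentation of a sentence is the basic idea (mm. 1-2) plus its repetition (measures 3–4); the basic idea is therefore measures 1–2.

measures 1–2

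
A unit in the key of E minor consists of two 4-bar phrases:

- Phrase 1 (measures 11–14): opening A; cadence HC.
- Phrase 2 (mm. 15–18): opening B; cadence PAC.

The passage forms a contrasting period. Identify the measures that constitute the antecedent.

measures 11–14

The antecedent is the phrase ending with the weaker cadence (half cadence, phrase 1) and the consequent the one ending more conclusively (perfect authentic cadence, phrase 2); the antecedent is mm. 11-14.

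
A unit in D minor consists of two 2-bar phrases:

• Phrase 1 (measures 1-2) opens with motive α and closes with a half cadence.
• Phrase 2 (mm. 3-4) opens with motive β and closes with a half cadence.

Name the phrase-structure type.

The second phrase closes with a half cadence, which is not stronger than the first phrase's half cadence; without a weak→strong cadential pair there is no antecedent–consequent relationship, so this is a phrase group rather than a period.

phrase group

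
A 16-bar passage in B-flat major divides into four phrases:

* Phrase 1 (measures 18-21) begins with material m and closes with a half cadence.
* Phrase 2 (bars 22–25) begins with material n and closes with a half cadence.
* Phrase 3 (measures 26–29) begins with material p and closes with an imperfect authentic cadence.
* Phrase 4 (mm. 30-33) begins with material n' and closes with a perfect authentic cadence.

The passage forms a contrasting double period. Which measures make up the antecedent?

In a double period the four phrases pair into a large antecedent (phrases 1–2, ending half cadence) and a large consequent (phrases 3–4, ending perfect authentic cadence). The antecedent spans measures 18–25.

measures 18–25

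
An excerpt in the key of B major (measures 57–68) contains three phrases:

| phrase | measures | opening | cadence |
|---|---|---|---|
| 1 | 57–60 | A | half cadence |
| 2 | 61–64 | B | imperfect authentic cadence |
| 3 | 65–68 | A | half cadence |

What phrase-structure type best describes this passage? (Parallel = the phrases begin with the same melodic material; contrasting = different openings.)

The final phrase closes with a half cadence, which is not stronger than the preceding imperfect authentic cadence; the 3 phrases lack an overall antecedent–consequent design and so form a phrase group.

phrase group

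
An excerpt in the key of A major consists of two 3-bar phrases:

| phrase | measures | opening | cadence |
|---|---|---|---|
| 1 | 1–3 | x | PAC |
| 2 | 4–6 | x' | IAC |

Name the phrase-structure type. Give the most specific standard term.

The second phrase closes with an imperfect authentic cadence, which is not stronger than the first phrase's perfect authentic cadence; without a weak→strong cadential pair there is no antecedent–consequent relationship, so this is a phrase group rather than a period.

phrase group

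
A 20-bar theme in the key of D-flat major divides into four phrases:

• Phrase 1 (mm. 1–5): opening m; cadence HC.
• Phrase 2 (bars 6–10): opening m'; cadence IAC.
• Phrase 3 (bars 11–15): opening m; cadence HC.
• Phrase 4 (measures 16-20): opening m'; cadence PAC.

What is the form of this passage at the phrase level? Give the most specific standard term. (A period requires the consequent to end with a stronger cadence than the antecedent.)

parallel double period

Four phrases in two halves: the first half (mm. 1-10) ends with an imperfect authentic cadence, the second (mm. 11–20) with a perfect authentic cadence — a large antecedent–consequent pair, i.e. a double period.
Phrase 3 begins with the same material as phrase 1, making it parallel.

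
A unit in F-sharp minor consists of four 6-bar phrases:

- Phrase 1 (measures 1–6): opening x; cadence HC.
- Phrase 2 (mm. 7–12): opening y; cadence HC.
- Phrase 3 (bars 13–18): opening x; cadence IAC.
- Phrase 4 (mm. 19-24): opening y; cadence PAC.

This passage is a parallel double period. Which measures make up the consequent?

In a double period the four phrases pair into a large antecedent (phrases 1–2, ending half cadence) and a large consequent (phrases 3–4, ending perfect authentic cadence). The consequent spans mm. 13–24.

measures 13–24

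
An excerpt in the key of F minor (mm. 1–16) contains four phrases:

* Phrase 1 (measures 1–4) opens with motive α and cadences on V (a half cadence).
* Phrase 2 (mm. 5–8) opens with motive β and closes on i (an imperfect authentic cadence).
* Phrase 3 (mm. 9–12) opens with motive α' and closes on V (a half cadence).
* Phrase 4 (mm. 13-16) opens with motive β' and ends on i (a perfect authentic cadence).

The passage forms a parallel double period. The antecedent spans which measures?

In a double period the four phrases pair into a large antecedent (phrases 1–2, ending imperfect authentic cadence) and a large consequent (phrases 3–4, ending perfect authentic cadence). The antecedent spans measures 1–8.

measures 1–8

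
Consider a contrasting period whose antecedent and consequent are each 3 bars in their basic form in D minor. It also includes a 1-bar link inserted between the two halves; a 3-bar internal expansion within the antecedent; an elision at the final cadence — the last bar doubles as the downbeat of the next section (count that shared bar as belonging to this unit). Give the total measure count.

10 measures

Basic contrasting period: 3 + 3 = 6 bars.
6 (basic form) + 1 (link) + 3 (internal expansion) = 10.
The elision shares a bar with the next section but does not change this unit's count.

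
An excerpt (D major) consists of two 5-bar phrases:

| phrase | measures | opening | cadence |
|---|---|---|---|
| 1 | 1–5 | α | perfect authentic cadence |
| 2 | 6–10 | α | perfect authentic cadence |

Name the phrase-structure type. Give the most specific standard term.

Both phrases have the same opening (α) and the same cadence (perfect authentic cadence): the second is a restatement, not a consequent, so this is a repeated phrase rather than a period.

repeated phrase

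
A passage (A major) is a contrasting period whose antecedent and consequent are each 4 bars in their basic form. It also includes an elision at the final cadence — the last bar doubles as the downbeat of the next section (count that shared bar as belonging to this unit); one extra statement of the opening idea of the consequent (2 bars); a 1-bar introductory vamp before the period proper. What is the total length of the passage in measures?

Basic contrasting period: 4 + 4 = 8 bars.
8 (basic form) + 2 (extra statement) + 1 (introduction) = 11.
The elision shares a bar with the next section but does not change this unit's count.

11 measures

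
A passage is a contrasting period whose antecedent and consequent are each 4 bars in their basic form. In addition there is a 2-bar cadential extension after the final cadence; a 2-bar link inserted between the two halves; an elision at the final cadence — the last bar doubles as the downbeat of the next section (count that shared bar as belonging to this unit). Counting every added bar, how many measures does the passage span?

12 measures

Basic contrasting period: 4 + 4 = 8 bars.
8 (basic form) + 2 (cadential extension) + 2 (link) = 12.
The elision shares a bar with the next section but does not change this unit's count.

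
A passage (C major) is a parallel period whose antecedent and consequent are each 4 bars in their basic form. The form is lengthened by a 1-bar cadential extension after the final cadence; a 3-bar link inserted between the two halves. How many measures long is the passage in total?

Basic parallel period: 4 + 4 = 8 bars.
8 (basic form) + 1 (cadential extension) + 3 (link) = 12.

12 measures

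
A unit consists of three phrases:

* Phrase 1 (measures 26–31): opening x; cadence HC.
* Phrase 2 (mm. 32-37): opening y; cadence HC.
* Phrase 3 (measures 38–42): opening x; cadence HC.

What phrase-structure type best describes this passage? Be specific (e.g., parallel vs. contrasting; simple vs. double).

phrase group

The final phrase closes with a half cadence, which is not stronger than the preceding half cadence; the 3 phrases lack an overall antecedent–consequent design and so form a phrase group.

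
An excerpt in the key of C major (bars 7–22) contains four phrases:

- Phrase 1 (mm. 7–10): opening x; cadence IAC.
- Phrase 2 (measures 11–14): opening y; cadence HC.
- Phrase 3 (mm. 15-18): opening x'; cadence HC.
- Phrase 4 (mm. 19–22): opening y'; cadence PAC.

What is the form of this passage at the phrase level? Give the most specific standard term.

parallel double period

Four phrases in two halves: the first half (measures 7–14) ends with a half cadence, the second (mm. 15–22) with a perfect authentic cadence — a large antecedent–consequent pair, i.e. a double period.
Phrase 3 begins with the same material as phrase 1, making it parallel.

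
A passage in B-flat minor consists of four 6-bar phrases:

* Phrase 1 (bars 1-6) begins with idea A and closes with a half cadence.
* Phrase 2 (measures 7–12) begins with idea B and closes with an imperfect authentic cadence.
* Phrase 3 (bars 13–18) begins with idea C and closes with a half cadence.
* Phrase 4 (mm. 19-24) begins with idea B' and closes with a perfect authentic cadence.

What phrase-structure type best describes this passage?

Four phrases in two halves: the first half (measures 1–12) ends with an imperfect authentic cadence, the second (mm. 13–24) with a perfect authentic cadence — a large antecedent–consequent pair, i.e. a double period.
Phrase 3 begins with different material from phrase 1, making it contrasting.

contrasting double period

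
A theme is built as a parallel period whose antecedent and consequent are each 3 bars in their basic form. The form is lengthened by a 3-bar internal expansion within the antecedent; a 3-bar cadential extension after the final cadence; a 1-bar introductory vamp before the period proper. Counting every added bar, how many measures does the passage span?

13 measures

Basic parallel period: 3 + 3 = 6 bars.
6 (basic form) + 3 (internal expansion) + 3 (cadential extension) + 1 (introduction) = 13.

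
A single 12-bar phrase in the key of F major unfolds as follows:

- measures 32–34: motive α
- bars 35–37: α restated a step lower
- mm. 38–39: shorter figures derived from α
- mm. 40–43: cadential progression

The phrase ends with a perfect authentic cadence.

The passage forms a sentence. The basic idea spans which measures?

The presentation of a sentence is the basic idea (bars 32–34) plus its repetition (mm. 35-37); the basic idea is therefore bars 32-34.

measures 32–34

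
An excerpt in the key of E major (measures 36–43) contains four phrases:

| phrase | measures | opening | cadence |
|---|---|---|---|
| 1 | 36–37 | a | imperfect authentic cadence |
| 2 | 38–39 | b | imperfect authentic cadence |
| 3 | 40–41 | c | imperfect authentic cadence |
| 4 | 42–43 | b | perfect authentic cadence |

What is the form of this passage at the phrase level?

contrasting double period

Four phrases in two halves: the first half (mm. 36–39) ends with an imperfect authentic cadence, the second (bars 40–43) with a perfect authentic cadence — a large antecedent–consequent pair, i.e. a double period.
Phrase 3 begins with different material from phrase 1, making it contrasting.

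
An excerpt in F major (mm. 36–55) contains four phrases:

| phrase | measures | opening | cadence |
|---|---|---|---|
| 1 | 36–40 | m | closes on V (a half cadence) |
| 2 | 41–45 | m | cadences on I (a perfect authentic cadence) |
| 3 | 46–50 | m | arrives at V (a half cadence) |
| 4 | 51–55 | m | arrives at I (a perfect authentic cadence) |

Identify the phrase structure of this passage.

repeated period

The cadence pattern HC–PAC–HC–PAC is weak–strong twice, and phrases 3–4 restate phrases 1–2: a period heard twice, not a double period (which would end weakly at phrase 2).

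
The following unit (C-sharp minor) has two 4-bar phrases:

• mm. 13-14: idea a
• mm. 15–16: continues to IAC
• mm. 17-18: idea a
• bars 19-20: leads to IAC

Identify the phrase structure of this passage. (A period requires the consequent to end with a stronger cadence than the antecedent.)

repeated phrase

Both phrases have the same opening (a) and the same cadence (imperfect authentic cadence): the second is a restatement, not a consequent, so this is a repeated phrase rather than a period.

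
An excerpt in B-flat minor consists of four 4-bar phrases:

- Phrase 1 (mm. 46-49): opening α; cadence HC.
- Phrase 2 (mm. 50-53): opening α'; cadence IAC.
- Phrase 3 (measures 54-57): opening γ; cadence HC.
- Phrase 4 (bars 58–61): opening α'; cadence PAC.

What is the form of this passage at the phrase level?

contrasting double period

Four phrases in two halves: the first half (mm. 46–53) ends with an imperfect authentic cadence, the second (bars 54–61) with a perfect authentic cadence — a large antecedent–consequent pair, i.e. a double period.
Phrase 3 begins with different material from phrase 1, making it contrasting.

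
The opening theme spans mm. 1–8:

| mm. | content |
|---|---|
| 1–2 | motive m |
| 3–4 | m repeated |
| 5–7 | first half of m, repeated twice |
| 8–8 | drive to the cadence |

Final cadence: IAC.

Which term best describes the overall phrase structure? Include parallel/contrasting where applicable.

sentence

Basic idea (mm. 1–2) + its repetition (mm. 3-4) form the presentation; fragmentation and cadence (bars 5-8) form the continuation — the 8-bar whole is a sentence.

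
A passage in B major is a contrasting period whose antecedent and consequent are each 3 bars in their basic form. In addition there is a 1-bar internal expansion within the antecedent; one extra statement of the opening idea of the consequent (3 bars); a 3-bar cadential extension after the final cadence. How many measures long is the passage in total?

13 measures

Basic contrasting period: 3 + 3 = 6 bars.
6 (basic form) + 1 (internal expansion) + 3 (extra statement) + 3 (cadential extension) = 13.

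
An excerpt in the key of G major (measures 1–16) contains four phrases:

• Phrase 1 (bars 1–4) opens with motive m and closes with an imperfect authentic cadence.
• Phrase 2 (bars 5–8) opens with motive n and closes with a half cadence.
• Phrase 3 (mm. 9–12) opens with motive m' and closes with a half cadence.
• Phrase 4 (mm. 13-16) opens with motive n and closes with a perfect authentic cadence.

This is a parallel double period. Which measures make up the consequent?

In a double period the first pair of phrases (ending half cadence) is the large antecedent and the second pair (ending perfect authentic cadence) is the large consequent; the consequent is measures 9–16.

measures 9–16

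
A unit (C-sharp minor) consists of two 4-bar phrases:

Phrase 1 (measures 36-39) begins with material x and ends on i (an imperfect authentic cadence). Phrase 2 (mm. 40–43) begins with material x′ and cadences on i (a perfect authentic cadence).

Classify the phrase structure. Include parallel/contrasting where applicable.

Phrase 1 ends with an imperfect authentic cadence (weaker) and phrase 2 with a perfect authentic cadence (stronger): antecedent + consequent = a period.
The two phrases open with the same material (x / x′), so the period is parallel.

parallel period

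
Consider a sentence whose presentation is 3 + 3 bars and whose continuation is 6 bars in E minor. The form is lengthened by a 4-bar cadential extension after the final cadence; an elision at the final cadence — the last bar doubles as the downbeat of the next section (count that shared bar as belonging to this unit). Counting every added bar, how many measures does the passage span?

Basic sentence: 3 + 3 + 6 = 12 bars.
12 (basic form) + 4 (cadential extension) = 16.
The elision shares a bar with the next section but does not change this unit's count.

16 measures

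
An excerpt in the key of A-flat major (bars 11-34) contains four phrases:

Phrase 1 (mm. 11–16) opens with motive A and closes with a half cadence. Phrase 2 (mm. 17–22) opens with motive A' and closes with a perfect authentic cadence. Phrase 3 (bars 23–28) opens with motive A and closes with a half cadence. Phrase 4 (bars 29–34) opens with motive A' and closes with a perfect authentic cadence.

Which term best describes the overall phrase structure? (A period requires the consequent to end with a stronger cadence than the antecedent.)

The cadence pattern HC–PAC–HC–PAC is weak–strong twice, and phrases 3–4 restate phrases 1–2: a period heard twice, not a double period (which would end weakly at phrase 2).

repeated period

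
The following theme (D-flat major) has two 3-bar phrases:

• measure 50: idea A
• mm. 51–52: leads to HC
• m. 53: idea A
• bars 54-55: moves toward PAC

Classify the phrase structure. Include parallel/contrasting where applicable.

Phrase 1 ends with a half cadence (weaker) and phrase 2 with a perfect authentic cadence (stronger): antecedent + consequent = a period.
The two phrases open with the same material (A / A), so the period is parallel.

parallel period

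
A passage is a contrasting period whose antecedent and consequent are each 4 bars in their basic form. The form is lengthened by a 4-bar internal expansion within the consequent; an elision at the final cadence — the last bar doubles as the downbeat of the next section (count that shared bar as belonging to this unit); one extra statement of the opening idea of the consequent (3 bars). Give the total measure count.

Basic contrasting period: 4 + 4 = 8 bars.
8 (basic form) + 4 (internal expansion) + 3 (extra statement) = 15.
The elision shares a bar with the next section but does not change this unit's count.

15 measures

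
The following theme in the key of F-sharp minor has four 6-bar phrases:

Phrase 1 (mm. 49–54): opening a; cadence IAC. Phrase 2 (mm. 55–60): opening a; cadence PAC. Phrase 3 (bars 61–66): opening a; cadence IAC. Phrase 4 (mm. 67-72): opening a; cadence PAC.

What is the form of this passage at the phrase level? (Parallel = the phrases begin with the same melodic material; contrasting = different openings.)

repeated period

The cadence pattern IAC–PAC–IAC–PAC is weak–strong twice, and phrases 3–4 restate phrases 1–2: a period heard twice, not a double period (which would end weakly at phrase 2).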